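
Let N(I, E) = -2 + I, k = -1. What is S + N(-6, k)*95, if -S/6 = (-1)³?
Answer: -754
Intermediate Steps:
S = 6 (S = -6*(-1)³ = -6*(-1) = 6)
S + N(-6, k)*95 = 6 + (-2 - 6)*95 = 6 - 8*95 = 6 - 760 = -754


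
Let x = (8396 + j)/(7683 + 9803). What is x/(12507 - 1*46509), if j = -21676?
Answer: 3320/148639743 ≈ 2.2336e-5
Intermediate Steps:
x = -6640/8743 (x = (8396 - 21676)/(7683 + 9803) = -13280/17486 = -13280*1/17486 = -6640/8743 ≈ -0.75946)
x/(12507 - 1*46509) = -6640/(8743*(12507 - 1*46509)) = -6640/(8743*(12507 - 46509)) = -6640/8743/(-34002) = -6640/8743*(-1/34002) = 3320/148639743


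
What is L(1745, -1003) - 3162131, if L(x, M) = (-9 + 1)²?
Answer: -3162067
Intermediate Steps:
L(x, M) = 64 (L(x, M) = (-8)² = 64)
L(1745, -1003) - 3162131 = 64 - 3162131 = -3162067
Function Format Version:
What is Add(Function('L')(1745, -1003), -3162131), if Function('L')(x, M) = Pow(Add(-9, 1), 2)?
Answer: -3162067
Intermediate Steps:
Function('L')(x, M) = 64 (Function('L')(x, M) = Pow(-8, 2) = 64)
Add(Function('L')(1745, -1003), -3162131) = Add(64, -3162131) = -3162067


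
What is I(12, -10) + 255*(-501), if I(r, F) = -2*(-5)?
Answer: -127745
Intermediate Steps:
I(r, F) = 10
I(12, -10) + 255*(-501) = 10 + 255*(-501) = 10 - 127755 = -127745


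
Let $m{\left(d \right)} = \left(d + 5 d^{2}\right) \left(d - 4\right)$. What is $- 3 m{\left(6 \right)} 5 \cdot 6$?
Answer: $-33480$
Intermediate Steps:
$m{\left(d \right)} = \left(-4 + d\right) \left(d + 5 d^{2}\right)$ ($m{\left(d \right)} = \left(d + 5 d^{2}\right) \left(-4 + d\right) = \left(-4 + d\right) \left(d + 5 d^{2}\right)$)
$- 3 m{\left(6 \right)} 5 \cdot 6 = - 3 \cdot 6 \left(-4 - 114 + 5 \cdot 6^{2}\right) 5 \cdot 6 = - 3 \cdot 6 \left(-4 - 114 + 5 \cdot 36\right) 30 = - 3 \cdot 6 \left(-4 - 114 + 180\right) 30 = - 3 \cdot 6 \cdot 62 \cdot 30 = \left(-3\right) 372 \cdot 30 = \left(-1116\right) 30 = -33480$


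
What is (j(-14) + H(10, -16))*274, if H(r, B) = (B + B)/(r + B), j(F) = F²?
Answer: 165496/3 ≈ 55165.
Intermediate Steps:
H(r, B) = 2*B/(B + r) (H(r, B) = (2*B)/(B + r) = 2*B/(B + r))
(j(-14) + H(10, -16))*274 = ((-14)² + 2*(-16)/(-16 + 10))*274 = (196 + 2*(-16)/(-6))*274 = (196 + 2*(-16)*(-⅙))*274 = (196 + 16/3)*274 = (604/3)*274 = 165496/3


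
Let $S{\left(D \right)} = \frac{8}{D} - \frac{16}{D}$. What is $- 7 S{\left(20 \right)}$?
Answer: $\frac{14}{5} \approx 2.8$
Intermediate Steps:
$S{\left(D \right)} = - \frac{8}{D}$
$- 7 S{\left(20 \right)} = - 7 \left(- \frac{8}{20}\right) = - 7 \left(\left(-8\right) \frac{1}{20}\right) = \left(-7\right) \left(- \frac{2}{5}\right) = \frac{14}{5}$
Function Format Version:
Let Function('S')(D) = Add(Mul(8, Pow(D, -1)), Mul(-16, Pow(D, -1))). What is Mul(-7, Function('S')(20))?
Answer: Rational(14, 5) ≈ 2.8000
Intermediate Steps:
Function('S')(D) = Mul(-8, Pow(D, -1))
Mul(-7, Function('S')(20)) = Mul(-7, Mul(-8, Pow(20, -1))) = Mul(-7, Mul(-8, Rational(1, 20))) = Mul(-7, Rational(-2, 5)) = Rational(14, 5)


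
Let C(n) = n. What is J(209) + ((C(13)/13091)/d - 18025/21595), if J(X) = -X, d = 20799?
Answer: -2711654565907/12922813881 ≈ -209.83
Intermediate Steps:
J(209) + ((C(13)/13091)/d - 18025/21595) = -1*209 + ((13/13091)/20799 - 18025/21595) = -209 + ((13*(1/13091))*(1/20799) - 18025*1/21595) = -209 + ((1/1007)*(1/20799) - 515/617) = -209 + (1/20944593 - 515/617) = -209 - 10786464778/12922813881 = -2711654565907/12922813881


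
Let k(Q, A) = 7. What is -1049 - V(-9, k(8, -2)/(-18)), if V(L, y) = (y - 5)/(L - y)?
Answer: -162692/155 ≈ -1049.6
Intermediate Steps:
V(L, y) = (-5 + y)/(L - y)
-1049 - V(-9, k(8, -2)/(-18)) = -1049 - (-5 + 7/(-18))/(-9 - 7/(-18)) = -1049 - (-5 + 7*(-1/18))/(-9 - 7*(-1)/18) = -1049 - (-5 - 7/18)/(-9 - 1*(-7/18)) = -1049 - (-97)/((-9 + 7/18)*18) = -1049 - (-97)/((-155/18)*18) = -1049 - (-18)*(-97)/(155*18) = -1049 - 1*97/155 = -1049 - 97/155 = -162692/155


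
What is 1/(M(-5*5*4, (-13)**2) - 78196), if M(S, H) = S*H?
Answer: -1/95096 ≈ -1.0516e-5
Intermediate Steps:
M(S, H) = H*S
1/(M(-5*5*4, (-13)**2) - 78196) = 1/((-13)**2*(-5*5*4) - 78196) = 1/(169*(-25*4) - 78196) = 1/(169*(-100) - 78196) = 1/(-16900 - 78196) = 1/(-95096) = -1/95096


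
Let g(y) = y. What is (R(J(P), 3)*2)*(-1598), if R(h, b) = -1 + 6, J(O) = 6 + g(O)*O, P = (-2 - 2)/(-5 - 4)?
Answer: -15980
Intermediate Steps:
P = 4/9 (P = -4/(-9) = -4*(-1/9) = 4/9 ≈ 0.44444)
J(O) = 6 + O**2 (J(O) = 6 + O*O = 6 + O**2)
R(h, b) = 5
(R(J(P), 3)*2)*(-1598) = (5*2)*(-1598) = 10*(-1598) = -15980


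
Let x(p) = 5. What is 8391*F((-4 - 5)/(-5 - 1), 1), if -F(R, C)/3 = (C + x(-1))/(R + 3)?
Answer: -33564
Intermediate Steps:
F(R, C) = -3*(5 + C)/(3 + R) (F(R, C) = -3*(C + 5)/(R + 3) = -3*(5 + C)/(3 + R))
8391*F((-4 - 5)/(-5 - 1), 1) = 8391*(3*(-5 - 1*1)/(3 + (-4 - 5)/(-5 - 1))) = 8391*(3*(-5 - 1)/(3 - 9/(-6))) = 8391*(3*(-6)/(3 - 9*(-⅙))) = 8391*(3*(-6)/(3 + 3/2)) = 8391*(3*(-6)/(9/2)) = 8391*(3*(2/9)*(-6)) = 8391*(-4) = -33564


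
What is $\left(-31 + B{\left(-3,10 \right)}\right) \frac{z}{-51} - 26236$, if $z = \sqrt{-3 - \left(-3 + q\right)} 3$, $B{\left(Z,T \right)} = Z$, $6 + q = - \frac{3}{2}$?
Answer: $-26236 + \sqrt{30} \approx -26231.0$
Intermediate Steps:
$q = - \frac{15}{2}$ ($q = -6 - \frac{3}{2} = - \frac{15}{2} \approx -7.5$)
$z = \frac{3 \sqrt{30}}{2}$ ($z = \sqrt{-3 + \left(3 - - \frac{15}{2}\right)} 3 = \sqrt{-3 + \left(3 + \frac{15}{2}\right)} 3 = \sqrt{-3 + \frac{21}{2}} \cdot 3 = \sqrt{\frac{15}{2}} \cdot 3 = \frac{\sqrt{30}}{2} \cdot 3 = \frac{3 \sqrt{30}}{2} \approx 8.2158$)
$\left(-31 + B{\left(-3,10 \right)}\right) \frac{z}{-51} - 26236 = \left(-31 - 3\right) \frac{\frac{3}{2} \sqrt{30}}{-51} - 26236 = - 34 \frac{3 \sqrt{30}}{2} \left(- \frac{1}{51}\right) - 26236 = - 34 \left(- \frac{\sqrt{30}}{34}\right) - 26236 = \sqrt{30} - 26236 = -26236 + \sqrt{30}$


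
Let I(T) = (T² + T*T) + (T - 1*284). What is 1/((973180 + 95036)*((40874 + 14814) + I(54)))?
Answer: 1/65470958640 ≈ 1.5274e-11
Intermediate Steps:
I(T) = -284 + T + 2*T² (I(T) = (T² + T²) + (T - 284) = 2*T² + (-284 + T) = -284 + T + 2*T²)
1/((973180 + 95036)*((40874 + 14814) + I(54))) = 1/((973180 + 95036)*((40874 + 14814) + (-284 + 54 + 2*54²))) = 1/(1068216*(55688 + (-284 + 54 + 2*2916))) = 1/(1068216*(55688 + (-284 + 54 + 5832))) = 1/(1068216*(55688 + 5602)) = (1/1068216)/61290 = (1/1068216)*(1/61290) = 1/65470958640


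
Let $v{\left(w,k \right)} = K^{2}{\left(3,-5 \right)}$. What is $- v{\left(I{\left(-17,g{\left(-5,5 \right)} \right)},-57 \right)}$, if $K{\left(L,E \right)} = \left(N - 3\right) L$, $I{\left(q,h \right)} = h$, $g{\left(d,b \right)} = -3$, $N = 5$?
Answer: $-36$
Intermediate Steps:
$K{\left(L,E \right)} = 2 L$ ($K{\left(L,E \right)} = \left(5 - 3\right) L = 2 L$)
$v{\left(w,k \right)} = 36$ ($v{\left(w,k \right)} = \left(2 \cdot 3\right)^{2} = 6^{2} = 36$)
$- v{\left(I{\left(-17,g{\left(-5,5 \right)} \right)},-57 \right)} = \left(-1\right) 36 = -36$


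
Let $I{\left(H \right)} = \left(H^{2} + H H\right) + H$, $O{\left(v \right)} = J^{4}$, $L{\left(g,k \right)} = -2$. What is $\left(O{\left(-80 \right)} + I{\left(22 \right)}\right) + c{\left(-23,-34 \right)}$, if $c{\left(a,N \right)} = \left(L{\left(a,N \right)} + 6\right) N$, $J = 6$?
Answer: $2150$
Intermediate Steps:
$c{\left(a,N \right)} = 4 N$ ($c{\left(a,N \right)} = \left(-2 + 6\right) N = 4 N$)
$O{\left(v \right)} = 1296$ ($O{\left(v \right)} = 6^{4} = 1296$)
$I{\left(H \right)} = H + 2 H^{2}$ ($I{\left(H \right)} = \left(H^{2} + H^{2}\right) + H = 2 H^{2} + H = H + 2 H^{2}$)
$\left(O{\left(-80 \right)} + I{\left(22 \right)}\right) + c{\left(-23,-34 \right)} = \left(1296 + 22 \left(1 + 2 \cdot 22\right)\right) + 4 \left(-34\right) = \left(1296 + 22 \left(1 + 44\right)\right) - 136 = \left(1296 + 22 \cdot 45\right) - 136 = \left(1296 + 990\right) - 136 = 2286 - 136 = 2150$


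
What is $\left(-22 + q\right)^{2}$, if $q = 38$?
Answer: $256$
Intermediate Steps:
$\left(-22 + q\right)^{2} = \left(-22 + 38\right)^{2} = 16^{2} = 256$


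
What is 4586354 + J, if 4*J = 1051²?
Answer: 19450017/4 ≈ 4.8625e+6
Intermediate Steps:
J = 1104601/4 (J = (¼)*1051² = (¼)*1104601 = 1104601/4 ≈ 2.7615e+5)
4586354 + J = 4586354 + 1104601/4 = 19450017/4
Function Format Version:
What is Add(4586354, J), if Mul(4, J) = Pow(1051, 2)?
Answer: Rational(19450017, 4) ≈ 4.8625e+6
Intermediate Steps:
J = Rational(1104601, 4) (J = Mul(Rational(1, 4), Pow(1051, 2)) = Mul(Rational(1, 4), 1104601) = Rational(1104601, 4) ≈ 2.7615e+5)
Add(4586354, J) = Add(4586354, Rational(1104601, 4)) = Rational(19450017, 4)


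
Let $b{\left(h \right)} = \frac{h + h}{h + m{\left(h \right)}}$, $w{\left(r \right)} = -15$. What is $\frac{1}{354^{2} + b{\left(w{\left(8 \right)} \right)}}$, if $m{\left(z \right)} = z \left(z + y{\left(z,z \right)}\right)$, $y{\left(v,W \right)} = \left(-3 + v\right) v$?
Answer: $\frac{128}{16040449} \approx 7.9798 \cdot 10^{-6}$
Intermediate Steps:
$y{\left(v,W \right)} = v \left(-3 + v\right)$
$m{\left(z \right)} = z \left(z + z \left(-3 + z\right)\right)$
$b{\left(h \right)} = \frac{2 h}{h + h^{2} \left(-2 + h\right)}$ ($b{\left(h \right)} = \frac{h + h}{h + h^{2} \left(-2 + h\right)} = \frac{2 h}{h + h^{2} \left(-2 + h\right)}$)
$\frac{1}{354^{2} + b{\left(w{\left(8 \right)} \right)}} = \frac{1}{354^{2} + \frac{2}{1 - 15 \left(-2 - 15\right)}} = \frac{1}{125316 + \frac{2}{1 - -255}} = \frac{1}{125316 + \frac{2}{1 + 255}} = \frac{1}{125316 + \frac{2}{256}} = \frac{1}{125316 + 2 \cdot \frac{1}{256}} = \frac{1}{125316 + \frac{1}{128}} = \frac{1}{\frac{16040449}{128}} = \frac{128}{16040449}$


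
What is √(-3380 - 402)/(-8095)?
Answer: -I*√3782/8095 ≈ -0.007597*I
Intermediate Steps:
√(-3380 - 402)/(-8095) = √(-3782)*(-1/8095) = (I*√3782)*(-1/8095) = -I*√3782/8095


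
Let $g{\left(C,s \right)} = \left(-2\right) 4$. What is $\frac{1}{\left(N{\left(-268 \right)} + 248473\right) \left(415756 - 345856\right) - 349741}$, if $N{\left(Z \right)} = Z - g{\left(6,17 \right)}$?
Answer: $\frac{1}{17349738959} \approx 5.7638 \cdot 10^{-11}$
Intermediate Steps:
$g{\left(C,s \right)} = -8$
$N{\left(Z \right)} = 8 + Z$ ($N{\left(Z \right)} = Z - -8 = Z + 8 = 8 + Z$)
$\frac{1}{\left(N{\left(-268 \right)} + 248473\right) \left(415756 - 345856\right) - 349741} = \frac{1}{\left(\left(8 - 268\right) + 248473\right) \left(415756 - 345856\right) - 349741} = \frac{1}{\left(-260 + 248473\right) 69900 - 349741} = \frac{1}{248213 \cdot 69900 - 349741} = \frac{1}{17350088700 - 349741} = \frac{1}{17349738959}$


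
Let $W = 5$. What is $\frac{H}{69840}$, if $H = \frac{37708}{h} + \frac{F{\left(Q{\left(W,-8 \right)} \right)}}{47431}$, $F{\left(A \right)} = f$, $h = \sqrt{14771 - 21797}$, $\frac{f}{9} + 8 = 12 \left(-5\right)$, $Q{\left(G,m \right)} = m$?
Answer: $- \frac{17}{92016140} - \frac{9427 i \sqrt{7026}}{122673960} \approx -1.8475 \cdot 10^{-7} - 0.0064413 i$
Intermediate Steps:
$f = -612$ ($f = -72 + 9 \cdot 12 \left(-5\right) = -72 + 9 \left(-60\right) = -72 - 540 = -612$)
$h = i \sqrt{7026}$ ($h = \sqrt{-7026} = i \sqrt{7026} \approx 83.821 i$)
$F{\left(A \right)} = -612$
$H = - \frac{612}{47431} - \frac{18854 i \sqrt{7026}}{3513}$ ($H = \frac{37708}{i \sqrt{7026}} - \frac{612}{47431} = 37708 \left(- \frac{i \sqrt{7026}}{7026}\right) - \frac{612}{47431} = - \frac{18854 i \sqrt{7026}}{3513} - \frac{612}{47431} = - \frac{612}{47431} - \frac{18854 i \sqrt{7026}}{3513} \approx -0.012903 - 449.86 i$)
$\frac{H}{69840} = \frac{- \frac{612}{47431} - \frac{18854 i \sqrt{7026}}{3513}}{69840} = \left(- \frac{612}{47431} - \frac{18854 i \sqrt{7026}}{3513}\right) \frac{1}{69840} = - \frac{17}{92016140} - \frac{9427 i \sqrt{7026}}{122673960}$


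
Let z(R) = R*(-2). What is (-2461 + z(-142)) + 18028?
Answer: 15851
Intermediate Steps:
z(R) = -2*R
(-2461 + z(-142)) + 18028 = (-2461 - 2*(-142)) + 18028 = (-2461 + 284) + 18028 = -2177 + 18028 = 15851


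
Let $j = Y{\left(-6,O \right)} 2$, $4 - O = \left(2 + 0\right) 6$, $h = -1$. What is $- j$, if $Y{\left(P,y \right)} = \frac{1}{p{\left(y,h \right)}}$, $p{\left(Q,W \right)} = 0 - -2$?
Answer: $-1$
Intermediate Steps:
$p{\left(Q,W \right)} = 2$ ($p{\left(Q,W \right)} = 0 + 2 = 2$)
$O = -8$ ($O = 4 - \left(2 + 0\right) 6 = 4 - 2 \cdot 6 = 4 - 12 = -8$)
$Y{\left(P,y \right)} = \frac{1}{2}$
$j = 1$ ($j = \frac{1}{2} \cdot 2 = 1$)
$- j = \left(-1\right) 1 = -1$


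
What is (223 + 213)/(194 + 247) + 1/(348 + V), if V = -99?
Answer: 36335/36603 ≈ 0.99268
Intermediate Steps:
(223 + 213)/(194 + 247) + 1/(348 + V) = (223 + 213)/(194 + 247) + 1/(348 - 99) = 436/441 + 1/249 = 36335/36603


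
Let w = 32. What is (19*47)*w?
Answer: 28576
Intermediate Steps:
(19*47)*w = (19*47)*32 = 893*32 = 28576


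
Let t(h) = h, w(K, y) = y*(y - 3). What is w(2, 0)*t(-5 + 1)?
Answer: 0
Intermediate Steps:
w(K, y) = y*(-3 + y)
w(2, 0)*t(-5 + 1) = (0*(-3 + 0))*(-5 + 1) = (0*(-3))*(-4) = 0*(-4) = 0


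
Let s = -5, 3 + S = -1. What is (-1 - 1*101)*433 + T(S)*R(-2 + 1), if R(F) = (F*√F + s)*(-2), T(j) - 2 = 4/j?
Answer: -44156 + 2*I ≈ -44156.0 + 2.0*I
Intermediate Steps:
S = -4 (S = -3 - 1 = -4)
T(j) = 2 + 4/j
R(F) = 10 - 2*F^(3/2) (R(F) = (F*√F - 5)*(-2) = (F^(3/2) - 5)*(-2) = (-5 + F^(3/2))*(-2) = 10 - 2*F^(3/2))
(-1 - 1*101)*433 + T(S)*R(-2 + 1) = (-1 - 1*101)*433 + (2 + 4/(-4))*(10 - 2*(-2 + 1)^(3/2)) = (-1 - 101)*433 + (2 + 4*(-¼))*(10 - (-2)*I) = -102*433 + (2 - 1)*(10 - (-2)*I) = -44166 + 1*(10 + 2*I) = -44166 + (10 + 2*I) = -44156 + 2*I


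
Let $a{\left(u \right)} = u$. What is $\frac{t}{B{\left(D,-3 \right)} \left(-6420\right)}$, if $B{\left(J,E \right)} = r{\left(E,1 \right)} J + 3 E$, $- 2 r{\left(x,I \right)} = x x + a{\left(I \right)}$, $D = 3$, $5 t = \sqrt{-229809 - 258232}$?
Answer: $\frac{i \sqrt{488041}}{770400} \approx 0.0009068 i$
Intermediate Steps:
$t = \frac{i \sqrt{488041}}{5}$ ($t = \frac{\sqrt{-229809 - 258232}}{5} = \frac{\sqrt{-488041}}{5} = \frac{i \sqrt{488041}}{5} \approx 139.72 i$)
$r{\left(x,I \right)} = - \frac{I}{2} - \frac{x^{2}}{2}$ ($r{\left(x,I \right)} = - \frac{x x + I}{2} = - \frac{x^{2} + I}{2} = - \frac{I + x^{2}}{2} = - \frac{I}{2} - \frac{x^{2}}{2}$)
$B{\left(J,E \right)} = 3 E + J \left(- \frac{1}{2} - \frac{E^{2}}{2}\right)$ ($B{\left(J,E \right)} = \left(\left(- \frac{1}{2}\right) 1 - \frac{E^{2}}{2}\right) J + 3 E = \left(- \frac{1}{2} - \frac{E^{2}}{2}\right) J + 3 E = J \left(- \frac{1}{2} - \frac{E^{2}}{2}\right) + 3 E = 3 E + J \left(- \frac{1}{2} - \frac{E^{2}}{2}\right)$)
$\frac{t}{B{\left(D,-3 \right)} \left(-6420\right)} = \frac{\frac{1}{5} i \sqrt{488041}}{\left(3 \left(-3\right) - \frac{3 \left(1 + \left(-3\right)^{2}\right)}{2}\right) \left(-6420\right)} = \frac{\frac{1}{5} i \sqrt{488041}}{\left(-9 - \frac{3 \left(1 + 9\right)}{2}\right) \left(-6420\right)} = \frac{\frac{1}{5} i \sqrt{488041}}{\left(-9 - \frac{3}{2} \cdot 10\right) \left(-6420\right)} = \frac{\frac{1}{5} i \sqrt{488041}}{\left(-9 - 15\right) \left(-6420\right)} = \frac{\frac{1}{5} i \sqrt{488041}}{\left(-24\right) \left(-6420\right)} = \frac{\frac{1}{5} i \sqrt{488041}}{154080} = \frac{i \sqrt{488041}}{5} \cdot \frac{1}{154080} = \frac{i \sqrt{488041}}{770400}$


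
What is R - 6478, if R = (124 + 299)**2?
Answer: 172451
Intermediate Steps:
R = 178929 (R = 423**2 = 178929)
R - 6478 = 178929 - 6478 = 172451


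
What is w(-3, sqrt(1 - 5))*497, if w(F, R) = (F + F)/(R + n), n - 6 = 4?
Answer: -7455/26 + 1491*I/26 ≈ -286.73 + 57.346*I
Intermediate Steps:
n = 10 (n = 6 + 4 = 10)
w(F, R) = 2*F/(10 + R) (w(F, R) = (F + F)/(R + 10) = (2*F)/(10 + R) = 2*F/(10 + R))
w(-3, sqrt(1 - 5))*497 = (2*(-3)/(10 + sqrt(1 - 5)))*497 = (2*(-3)/(10 + sqrt(-4)))*497 = (2*(-3)/(10 + 2*I))*497 = (2*(-3)*((10 - 2*I)/104))*497 = (-15/26 + 3*I/26)*497 = -7455/26 + 1491*I/26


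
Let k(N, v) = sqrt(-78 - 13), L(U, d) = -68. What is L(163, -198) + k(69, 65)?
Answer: -68 + I*sqrt(91) ≈ -68.0 + 9.5394*I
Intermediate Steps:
k(N, v) = I*sqrt(91) (k(N, v) = sqrt(-91) = I*sqrt(91))
L(163, -198) + k(69, 65) = -68 + I*sqrt(91)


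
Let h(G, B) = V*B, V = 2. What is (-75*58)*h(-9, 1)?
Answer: -8700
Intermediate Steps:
h(G, B) = 2*B
(-75*58)*h(-9, 1) = (-75*58)*(2*1) = -4350*2 = -8700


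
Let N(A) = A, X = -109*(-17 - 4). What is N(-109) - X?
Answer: -2398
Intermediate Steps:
X = 2289 (X = -109*(-21) = 2289)
N(-109) - X = -109 - 1*2289 = -109 - 2289 = -2398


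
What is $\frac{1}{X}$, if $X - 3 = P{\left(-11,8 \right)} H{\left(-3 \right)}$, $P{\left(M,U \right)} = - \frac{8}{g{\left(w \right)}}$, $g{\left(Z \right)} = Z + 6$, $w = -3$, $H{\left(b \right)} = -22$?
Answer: $\frac{3}{185} \approx 0.016216$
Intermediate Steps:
$g{\left(Z \right)} = 6 + Z$
$P{\left(M,U \right)} = - \frac{8}{3}$ ($P{\left(M,U \right)} = - \frac{8}{6 - 3} = - \frac{8}{3}$)
$X = \frac{185}{3}$ ($X = 3 - - \frac{176}{3} = 3 + \frac{176}{3} = \frac{185}{3} \approx 61.667$)
$\frac{1}{X} = \frac{1}{\frac{185}{3}} = \frac{3}{185}$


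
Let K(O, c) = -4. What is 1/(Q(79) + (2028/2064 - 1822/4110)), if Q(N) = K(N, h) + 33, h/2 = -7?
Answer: 353460/10440943 ≈ 0.033853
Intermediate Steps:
h = -14 (h = 2*(-7) = -14)
Q(N) = 29 (Q(N) = -4 + 33 = 29)
1/(Q(79) + (2028/2064 - 1822/4110)) = 1/(29 + (2028/2064 - 1822/4110)) = 1/(29 + (2028*(1/2064) - 1822*1/4110)) = 1/(29 + (169/172 - 911/2055)) = 1/(29 + 190603/353460) = 1/(10440943/353460) = 353460/10440943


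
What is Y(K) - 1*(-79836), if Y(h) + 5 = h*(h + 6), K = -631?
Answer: 474206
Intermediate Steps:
Y(h) = -5 + h*(6 + h) (Y(h) = -5 + h*(h + 6) = -5 + h*(6 + h))
Y(K) - 1*(-79836) = (-5 + (-631)**2 + 6*(-631)) - 1*(-79836) = (-5 + 398161 - 3786) + 79836 = 394370 + 79836 = 474206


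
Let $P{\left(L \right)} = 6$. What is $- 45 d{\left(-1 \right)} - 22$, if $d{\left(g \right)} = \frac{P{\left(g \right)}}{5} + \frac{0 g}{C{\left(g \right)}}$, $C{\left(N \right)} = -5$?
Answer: $-76$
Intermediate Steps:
$d{\left(g \right)} = \frac{6}{5}$ ($d{\left(g \right)} = \frac{6}{5} + \frac{0 g}{-5} = 6 \cdot \frac{1}{5} + 0 \left(- \frac{1}{5}\right) = \frac{6}{5} + 0 = \frac{6}{5}$)
$- 45 d{\left(-1 \right)} - 22 = \left(-45\right) \frac{6}{5} - 22 = -54 - 22 = -76$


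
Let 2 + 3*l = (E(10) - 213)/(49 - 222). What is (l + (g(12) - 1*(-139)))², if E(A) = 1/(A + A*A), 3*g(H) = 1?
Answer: 63042154928281/3259268100 ≈ 19342.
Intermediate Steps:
g(H) = ⅓ (g(H) = (⅓)*1 = ⅓)
E(A) = 1/(A + A²)
l = -4877/19030 (l = -⅔ + ((1/(10*(1 + 10)) - 213)/(49 - 222))/3 = -⅔ + (((⅒)/11 - 213)/(-173))/3 = -⅔ + (((⅒)*(1/11) - 213)*(-1/173))/3 = -⅔ + ((1/110 - 213)*(-1/173))/3 = -⅔ + (-23429/110*(-1/173))/3 = -⅔ + (⅓)*(23429/19030) = -⅔ + 23429/57090 = -4877/19030 ≈ -0.25628)
(l + (g(12) - 1*(-139)))² = (-4877/19030 + (⅓ - 1*(-139)))² = (-4877/19030 + (⅓ + 139))² = (-4877/19030 + 418/3)² = (7939909/57090)² = 63042154928281/3259268100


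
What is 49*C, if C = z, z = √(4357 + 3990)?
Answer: 49*√8347 ≈ 4476.7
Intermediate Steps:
z = √8347 ≈ 91.362
C = √8347 ≈ 91.362
49*C = 49*√8347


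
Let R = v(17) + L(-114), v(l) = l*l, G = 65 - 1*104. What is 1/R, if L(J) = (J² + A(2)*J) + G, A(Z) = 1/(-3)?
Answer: 1/13284 ≈ 7.5279e-5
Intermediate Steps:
G = -39 (G = 65 - 104 = -39)
A(Z) = -⅓
v(l) = l²
L(J) = -39 + J² - J/3 (L(J) = (J² - J/3) - 39 = -39 + J² - J/3)
R = 13284 (R = 17² + (-39 + (-114)² - ⅓*(-114)) = 289 + (-39 + 12996 + 38) = 289 + 12995 = 13284)
1/R = 1/13284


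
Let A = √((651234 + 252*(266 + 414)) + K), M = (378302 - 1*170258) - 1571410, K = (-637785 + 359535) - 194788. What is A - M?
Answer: 1363366 + 2*√87389 ≈ 1.3640e+6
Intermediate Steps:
K = -473038 (K = -278250 - 194788 = -473038)
M = -1363366 (M = (378302 - 170258) - 1571410 = 208044 - 1571410 = -1363366)
A = 2*√87389 (A = √((651234 + 252*(266 + 414)) - 473038) = √((651234 + 252*680) - 473038) = √((651234 + 171360) - 473038) = √(822594 - 473038) = √349556 = 2*√87389 ≈ 591.23)
A - M = 2*√87389 - 1*(-1363366) = 2*√87389 + 1363366 = 1363366 + 2*√87389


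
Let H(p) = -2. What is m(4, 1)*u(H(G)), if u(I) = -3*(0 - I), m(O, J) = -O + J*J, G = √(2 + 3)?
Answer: 18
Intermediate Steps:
G = √5 ≈ 2.2361
m(O, J) = J² - O (m(O, J) = -O + J² = J² - O)
u(I) = 3*I (u(I) = -(-3)*I = 3*I)
m(4, 1)*u(H(G)) = (1² - 1*4)*(3*(-2)) = (1 - 4)*(-6) = -3*(-6) = 18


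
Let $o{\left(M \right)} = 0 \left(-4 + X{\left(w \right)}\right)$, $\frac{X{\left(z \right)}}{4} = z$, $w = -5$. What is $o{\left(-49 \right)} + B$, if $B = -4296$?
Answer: $-4296$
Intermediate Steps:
$X{\left(z \right)} = 4 z$
$o{\left(M \right)} = 0$ ($o{\left(M \right)} = 0 \left(-4 + 4 \left(-5\right)\right) = 0 \left(-4 - 20\right) = 0 \left(-24\right) = 0$)
$o{\left(-49 \right)} + B = 0 - 4296 = -4296$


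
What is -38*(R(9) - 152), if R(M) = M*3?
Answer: 4750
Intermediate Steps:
R(M) = 3*M
-38*(R(9) - 152) = -38*(3*9 - 152) = -38*(27 - 152) = -38*(-125) = 4750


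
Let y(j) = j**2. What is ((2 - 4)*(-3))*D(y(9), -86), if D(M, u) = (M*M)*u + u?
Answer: -3385992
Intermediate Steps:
D(M, u) = u + u*M**2 (D(M, u) = M**2*u + u = u*M**2 + u = u + u*M**2)
((2 - 4)*(-3))*D(y(9), -86) = ((2 - 4)*(-3))*(-86*(1 + (9**2)**2)) = (-2*(-3))*(-86*(1 + 81**2)) = 6*(-86*(1 + 6561)) = 6*(-86*6562) = 6*(-564332) = -3385992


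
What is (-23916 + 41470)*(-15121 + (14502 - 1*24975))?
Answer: -449277076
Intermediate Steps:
(-23916 + 41470)*(-15121 + (14502 - 1*24975)) = 17554*(-15121 + (14502 - 24975)) = 17554*(-15121 - 10473) = 17554*(-25594) = -449277076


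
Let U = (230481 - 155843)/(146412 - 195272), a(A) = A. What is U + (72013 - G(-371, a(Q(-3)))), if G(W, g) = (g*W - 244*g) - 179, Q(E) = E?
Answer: 1718539891/24430 ≈ 70346.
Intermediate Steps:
G(W, g) = -179 - 244*g + W*g (G(W, g) = (W*g - 244*g) - 179 = (-244*g + W*g) - 179 = -179 - 244*g + W*g)
U = -37319/24430 (U = 74638/(-48860) = 74638*(-1/48860) = -37319/24430 ≈ -1.5276)
U + (72013 - G(-371, a(Q(-3)))) = -37319/24430 + (72013 - (-179 - 244*(-3) - 371*(-3))) = -37319/24430 + (72013 - (-179 + 732 + 1113)) = -37319/24430 + (72013 - 1*1666) = -37319/24430 + (72013 - 1666) = -37319/24430 + 70347 = 1718539891/24430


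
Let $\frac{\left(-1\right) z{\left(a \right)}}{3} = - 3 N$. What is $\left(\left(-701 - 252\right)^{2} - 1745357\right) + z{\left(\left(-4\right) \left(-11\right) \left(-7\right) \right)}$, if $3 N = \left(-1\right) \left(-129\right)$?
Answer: $-836761$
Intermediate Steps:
$N = 43$ ($N = \frac{\left(-1\right) \left(-129\right)}{3} = \frac{1}{3} \cdot 129 = 43$)
$z{\left(a \right)} = 387$ ($z{\left(a \right)} = - 3 \left(\left(-3\right) 43\right) = \left(-3\right) \left(-129\right) = 387$)
$\left(\left(-701 - 252\right)^{2} - 1745357\right) + z{\left(\left(-4\right) \left(-11\right) \left(-7\right) \right)} = \left(\left(-701 - 252\right)^{2} - 1745357\right) + 387 = \left(\left(-953\right)^{2} - 1745357\right) + 387 = \left(908209 - 1745357\right) + 387 = -837148 + 387 = -836761$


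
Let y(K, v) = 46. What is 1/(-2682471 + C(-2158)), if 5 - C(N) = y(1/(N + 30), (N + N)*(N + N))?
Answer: -1/2682512 ≈ -3.7279e-7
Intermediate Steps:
C(N) = -41 (C(N) = 5 - 1*46 = 5 - 46 = -41)
1/(-2682471 + C(-2158)) = 1/(-2682471 - 41) = 1/(-2682512) = -1/2682512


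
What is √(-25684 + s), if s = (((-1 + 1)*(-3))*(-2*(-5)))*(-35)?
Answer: 2*I*√6421 ≈ 160.26*I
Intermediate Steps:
s = 0 (s = ((0*(-3))*10)*(-35) = (0*10)*(-35) = 0*(-35) = 0)
√(-25684 + s) = √(-25684 + 0) = √(-25684) = 2*I*√6421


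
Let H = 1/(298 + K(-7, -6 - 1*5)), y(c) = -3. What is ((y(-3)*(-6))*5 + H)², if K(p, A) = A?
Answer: 667240561/82369 ≈ 8100.6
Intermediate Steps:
H = 1/287 (H = 1/(298 + (-6 - 1*5)) = 1/(298 + (-6 - 5)) = 1/(298 - 11) = 1/287 ≈ 0.0034843)
((y(-3)*(-6))*5 + H)² = (-3*(-6)*5 + 1/287)² = (18*5 + 1/287)² = (90 + 1/287)² = (25831/287)² = 667240561/82369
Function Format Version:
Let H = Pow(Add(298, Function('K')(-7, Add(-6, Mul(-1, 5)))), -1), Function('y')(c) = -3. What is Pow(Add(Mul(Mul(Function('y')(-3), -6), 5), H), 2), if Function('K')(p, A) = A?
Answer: Rational(667240561, 82369) ≈ 8100.6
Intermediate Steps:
H = Rational(1, 287) (H = Pow(Add(298, Add(-6, Mul(-1, 5))), -1) = Pow(Add(298, Add(-6, -5)), -1) = Pow(Add(298, -11), -1) = Pow(287, -1) = Rational(1, 287) ≈ 0.0034843)
Pow(Add(Mul(Mul(Function('y')(-3), -6), 5), H), 2) = Pow(Add(Mul(Mul(-3, -6), 5), Rational(1, 287)), 2) = Pow(Add(Mul(18, 5), Rational(1, 287)), 2) = Pow(Add(90, Rational(1, 287)), 2) = Pow(Rational(25831, 287), 2) = Rational(667240561, 82369)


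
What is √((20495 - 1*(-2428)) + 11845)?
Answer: 4*√2173 ≈ 186.46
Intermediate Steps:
√((20495 - 1*(-2428)) + 11845) = √((20495 + 2428) + 11845) = √(22923 + 11845) = √34768 = 4*√2173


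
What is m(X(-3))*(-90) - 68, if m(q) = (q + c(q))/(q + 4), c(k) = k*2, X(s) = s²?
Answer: -3314/13 ≈ -254.92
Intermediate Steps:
c(k) = 2*k
m(q) = 3*q/(4 + q) (m(q) = (q + 2*q)/(q + 4) = (3*q)/(4 + q) = 3*q/(4 + q))
m(X(-3))*(-90) - 68 = (3*(-3)²/(4 + (-3)²))*(-90) - 68 = (3*9/(4 + 9))*(-90) - 68 = (3*9/13)*(-90) - 68 = (3*9*(1/13))*(-90) - 68 = (27/13)*(-90) - 68 = -2430/13 - 68 = -3314/13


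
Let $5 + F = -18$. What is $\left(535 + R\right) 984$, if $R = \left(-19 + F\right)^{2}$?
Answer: $2262216$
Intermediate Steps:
$F = -23$ ($F = -5 - 18 = -23$)
$R = 1764$ ($R = \left(-19 - 23\right)^{2} = \left(-42\right)^{2} = 1764$)
$\left(535 + R\right) 984 = \left(535 + 1764\right) 984 = 2299 \cdot 984 = 2262216$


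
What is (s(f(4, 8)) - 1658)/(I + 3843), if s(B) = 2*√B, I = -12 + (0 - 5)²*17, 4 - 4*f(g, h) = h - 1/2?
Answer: -829/2128 + I*√14/8512 ≈ -0.38957 + 0.00043957*I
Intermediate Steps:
f(g, h) = 9/8 - h/4 (f(g, h) = 1 - (h - 1/2)/4 = 1 - (h - 1*½)/4 = 1 - (h - ½)/4 = 1 - (-½ + h)/4 = 1 + (⅛ - h/4) = 9/8 - h/4)
I = 413 (I = -12 + (-5)²*17 = -12 + 25*17 = -12 + 425 = 413)
(s(f(4, 8)) - 1658)/(I + 3843) = (2*√(9/8 - ¼*8) - 1658)/(413 + 3843) = (2*√(9/8 - 2) - 1658)/4256 = (2*√(-7/8) - 1658)*(1/4256) = (2*(I*√14/4) - 1658)*(1/4256) = (I*√14/2 - 1658)*(1/4256) = (-1658 + I*√14/2)*(1/4256) = -829/2128 + I*√14/8512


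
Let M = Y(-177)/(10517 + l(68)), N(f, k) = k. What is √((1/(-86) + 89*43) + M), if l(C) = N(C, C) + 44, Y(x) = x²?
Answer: √39508287024122/101566 ≈ 61.886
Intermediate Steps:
l(C) = 44 + C (l(C) = C + 44 = 44 + C)
M = 3481/1181 (M = (-177)²/(10517 + (44 + 68)) = 31329/(10517 + 112) = 31329/10629 = 31329*(1/10629) = 3481/1181 ≈ 2.9475)
√((1/(-86) + 89*43) + M) = √((1/(-86) + 89*43) + 3481/1181) = √((-1/86 + 3827) + 3481/1181) = √(329121/86 + 3481/1181) = √(388991267/101566) = √39508287024122/101566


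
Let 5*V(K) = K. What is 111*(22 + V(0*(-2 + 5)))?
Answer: 2442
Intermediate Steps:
V(K) = K/5
111*(22 + V(0*(-2 + 5))) = 111*(22 + (0*(-2 + 5))/5) = 111*(22 + (0*3)/5) = 111*(22 + (⅕)*0) = 111*(22 + 0) = 111*22 = 2442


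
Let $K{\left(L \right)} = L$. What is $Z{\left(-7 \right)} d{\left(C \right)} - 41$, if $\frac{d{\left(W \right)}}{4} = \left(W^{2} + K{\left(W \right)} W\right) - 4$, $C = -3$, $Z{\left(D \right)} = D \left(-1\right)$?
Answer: $351$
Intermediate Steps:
$Z{\left(D \right)} = - D$
$d{\left(W \right)} = -16 + 8 W^{2}$ ($d{\left(W \right)} = 4 \left(\left(W^{2} + W W\right) - 4\right) = 4 \left(\left(W^{2} + W^{2}\right) - 4\right) = 4 \left(2 W^{2} - 4\right) = 4 \left(-4 + 2 W^{2}\right) = -16 + 8 W^{2}$)
$Z{\left(-7 \right)} d{\left(C \right)} - 41 = \left(-1\right) \left(-7\right) \left(-16 + 8 \left(-3\right)^{2}\right) - 41 = 7 \left(-16 + 8 \cdot 9\right) - 41 = 7 \left(-16 + 72\right) - 41 = 7 \cdot 56 - 41 = 392 - 41 = 351$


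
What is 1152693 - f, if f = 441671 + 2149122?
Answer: -1438100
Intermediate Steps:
f = 2590793
1152693 - f = 1152693 - 1*2590793 = 1152693 - 2590793 = -1438100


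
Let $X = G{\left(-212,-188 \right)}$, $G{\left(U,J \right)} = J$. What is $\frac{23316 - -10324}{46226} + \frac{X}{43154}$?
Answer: $\frac{12439742}{17196869} \approx 0.72337$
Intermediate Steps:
$X = -188$
$\frac{23316 - -10324}{46226} + \frac{X}{43154} = \frac{23316 - -10324}{46226} - \frac{188}{43154} = \left(23316 + 10324\right) \frac{1}{46226} - \frac{94}{21577} = 33640 \cdot \frac{1}{46226} - \frac{94}{21577} = \frac{580}{797} - \frac{94}{21577} = \frac{12439742}{17196869}$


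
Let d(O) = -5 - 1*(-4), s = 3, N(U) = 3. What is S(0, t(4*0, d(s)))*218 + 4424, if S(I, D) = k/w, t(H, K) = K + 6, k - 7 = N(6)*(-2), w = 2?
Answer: 4533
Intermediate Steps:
k = 1 (k = 7 + 3*(-2) = 7 - 6 = 1)
d(O) = -1 (d(O) = -5 + 4 = -1)
t(H, K) = 6 + K
S(I, D) = ½ (S(I, D) = 1/2 = 1*(½) = ½)
S(0, t(4*0, d(s)))*218 + 4424 = (½)*218 + 4424 = 109 + 4424 = 4533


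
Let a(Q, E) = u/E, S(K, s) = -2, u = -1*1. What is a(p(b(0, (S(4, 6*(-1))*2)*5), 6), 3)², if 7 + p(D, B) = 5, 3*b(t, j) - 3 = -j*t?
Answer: ⅑ ≈ 0.11111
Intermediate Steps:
u = -1
b(t, j) = 1 - j*t/3 (b(t, j) = 1 + (-j*t)/3 = 1 - j*t/3)
p(D, B) = -2 (p(D, B) = -7 + 5 = -2)
a(Q, E) = -1/E
a(p(b(0, (S(4, 6*(-1))*2)*5), 6), 3)² = (-1/3)² = (-1*⅓)² = (-⅓)² = ⅑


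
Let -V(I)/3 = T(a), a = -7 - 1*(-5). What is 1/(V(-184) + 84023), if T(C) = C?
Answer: 1/84029 ≈ 1.1901e-5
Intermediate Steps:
a = -2 (a = -7 + 5 = -2)
V(I) = 6 (V(I) = -3*(-2) = 6)
1/(V(-184) + 84023) = 1/(6 + 84023) = 1/84029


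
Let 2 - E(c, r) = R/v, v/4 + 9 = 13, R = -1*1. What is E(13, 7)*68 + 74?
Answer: 857/4 ≈ 214.25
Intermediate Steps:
R = -1
v = 16 (v = -36 + 4*13 = -36 + 52 = 16)
E(c, r) = 33/16 (E(c, r) = 2 - (-1)/16 = 2 - 1*(-1/16) = 2 + 1/16 = 33/16)
E(13, 7)*68 + 74 = (33/16)*68 + 74 = 561/4 + 74 = 857/4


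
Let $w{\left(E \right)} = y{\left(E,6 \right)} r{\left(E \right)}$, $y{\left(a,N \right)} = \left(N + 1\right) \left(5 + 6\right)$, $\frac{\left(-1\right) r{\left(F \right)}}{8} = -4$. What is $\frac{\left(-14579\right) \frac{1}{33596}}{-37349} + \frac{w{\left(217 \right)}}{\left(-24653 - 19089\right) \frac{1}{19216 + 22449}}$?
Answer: $- \frac{64409309411027811}{27443227854484} \approx -2347.0$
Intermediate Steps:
$r{\left(F \right)} = 32$ ($r{\left(F \right)} = \left(-8\right) \left(-4\right) = 32$)
$y{\left(a,N \right)} = 11 + 11 N$ ($y{\left(a,N \right)} = \left(1 + N\right) 11 = 11 + 11 N$)
$w{\left(E \right)} = 2464$ ($w{\left(E \right)} = \left(11 + 11 \cdot 6\right) 32 = \left(11 + 66\right) 32 = 77 \cdot 32 = 2464$)
$\frac{\left(-14579\right) \frac{1}{33596}}{-37349} + \frac{w{\left(217 \right)}}{\left(-24653 - 19089\right) \frac{1}{19216 + 22449}} = \frac{\left(-14579\right) \frac{1}{33596}}{-37349} + \frac{2464}{\left(-24653 - 19089\right) \frac{1}{19216 + 22449}} = \left(-14579\right) \frac{1}{33596} \left(- \frac{1}{37349}\right) + \frac{2464}{\left(-43742\right) \frac{1}{41665}} = \left(- \frac{14579}{33596}\right) \left(- \frac{1}{37349}\right) + \frac{2464}{\left(-43742\right) \frac{1}{41665}} = \frac{14579}{1254777004} + \frac{2464}{- \frac{43742}{41665}} = \frac{14579}{1254777004} + 2464 \left(- \frac{41665}{43742}\right) = \frac{14579}{1254777004} - \frac{51331280}{21871} = - \frac{64409309411027811}{27443227854484}$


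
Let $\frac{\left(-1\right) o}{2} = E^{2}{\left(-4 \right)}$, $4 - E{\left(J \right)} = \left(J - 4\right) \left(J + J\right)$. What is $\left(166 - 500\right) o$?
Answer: $2404800$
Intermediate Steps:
$E{\left(J \right)} = 4 - 2 J \left(-4 + J\right)$ ($E{\left(J \right)} = 4 - \left(J - 4\right) \left(J + J\right) = 4 - \left(-4 + J\right) 2 J = 4 - 2 J \left(-4 + J\right)$)
$o = -7200$ ($o = - 2 \left(4 - 2 \left(-4\right)^{2} + 8 \left(-4\right)\right)^{2} = - 2 \left(4 - 32 - 32\right)^{2} = - 2 \left(-60\right)^{2} = \left(-2\right) 3600 = -7200$)
$\left(166 - 500\right) o = \left(166 - 500\right) \left(-7200\right) = \left(-334\right) \left(-7200\right) = 2404800$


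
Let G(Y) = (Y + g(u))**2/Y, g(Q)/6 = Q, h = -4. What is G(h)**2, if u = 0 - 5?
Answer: 83521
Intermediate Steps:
u = -5
g(Q) = 6*Q
G(Y) = (-30 + Y)**2/Y (G(Y) = (Y + 6*(-5))**2/Y = (Y - 30)**2/Y = (-30 + Y)**2/Y)
G(h)**2 = ((-30 - 4)**2/(-4))**2 = (-1/4*(-34)**2)**2 = (-1/4*1156)**2 = (-289)**2 = 83521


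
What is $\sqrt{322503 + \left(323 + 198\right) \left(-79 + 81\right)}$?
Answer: $\sqrt{323545} \approx 568.81$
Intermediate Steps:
$\sqrt{322503 + \left(323 + 198\right) \left(-79 + 81\right)} = \sqrt{322503 + 521 \cdot 2} = \sqrt{322503 + 1042} = \sqrt{323545}$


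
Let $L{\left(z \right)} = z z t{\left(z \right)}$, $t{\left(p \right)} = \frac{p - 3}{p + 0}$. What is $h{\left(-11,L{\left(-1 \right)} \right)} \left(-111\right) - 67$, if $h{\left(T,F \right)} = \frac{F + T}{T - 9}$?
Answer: $- \frac{2117}{20} \approx -105.85$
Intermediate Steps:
$t{\left(p \right)} = \frac{-3 + p}{p}$
$L{\left(z \right)} = z \left(-3 + z\right)$ ($L{\left(z \right)} = z z \frac{-3 + z}{z} = z^{2} \frac{-3 + z}{z} = z \left(-3 + z\right)$)
$h{\left(T,F \right)} = \frac{F + T}{-9 + T}$
$h{\left(-11,L{\left(-1 \right)} \right)} \left(-111\right) - 67 = \frac{- (-3 - 1) - 11}{-9 - 11} \left(-111\right) - 67 = \frac{\left(-1\right) \left(-4\right) - 11}{-20} \left(-111\right) - 67 = - \frac{4 - 11}{20} \left(-111\right) - 67 = \left(- \frac{1}{20}\right) \left(-7\right) \left(-111\right) - 67 = \frac{7}{20} \left(-111\right) - 67 = - \frac{777}{20} - 67 = - \frac{2117}{20}$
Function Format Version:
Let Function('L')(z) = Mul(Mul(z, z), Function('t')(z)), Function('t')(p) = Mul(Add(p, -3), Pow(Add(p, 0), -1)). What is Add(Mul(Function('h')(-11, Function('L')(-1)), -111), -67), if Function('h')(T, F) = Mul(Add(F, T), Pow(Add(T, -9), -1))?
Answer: Rational(-2117, 20) ≈ -105.85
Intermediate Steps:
Function('t')(p) = Mul(Pow(p, -1), Add(-3, p)) (Function('t')(p) = Mul(Add(-3, p), Pow(p, -1)) = Mul(Pow(p, -1), Add(-3, p)))
Function('L')(z) = Mul(z, Add(-3, z)) (Function('L')(z) = Mul(Mul(z, z), Mul(Pow(z, -1), Add(-3, z))) = Mul(Pow(z, 2), Mul(Pow(z, -1), Add(-3, z))) = Mul(z, Add(-3, z)))
Function('h')(T, F) = Mul(Pow(Add(-9, T), -1), Add(F, T)) (Function('h')(T, F) = Mul(Add(F, T), Pow(Add(-9, T), -1)) = Mul(Pow(Add(-9, T), -1), Add(F, T)))
Add(Mul(Function('h')(-11, Function('L')(-1)), -111), -67) = Add(Mul(Mul(Pow(Add(-9, -11), -1), Add(Mul(-1, Add(-3, -1)), -11)), -111), -67) = Add(Mul(Mul(Pow(-20, -1), Add(Mul(-1, -4), -11)), -111), -67) = Add(Mul(Mul(Rational(-1, 20), Add(4, -11)), -111), -67) = Add(Mul(Mul(Rational(-1, 20), -7), -111), -67) = Add(Mul(Rational(7, 20), -111), -67) = Add(Rational(-777, 20), -67) = Rational(-2117, 20)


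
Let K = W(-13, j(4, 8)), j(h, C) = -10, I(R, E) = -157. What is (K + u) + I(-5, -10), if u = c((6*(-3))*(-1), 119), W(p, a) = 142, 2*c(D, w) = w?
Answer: 89/2 ≈ 44.500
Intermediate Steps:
c(D, w) = w/2
u = 119/2 (u = (½)*119 = 119/2 ≈ 59.500)
K = 142
(K + u) + I(-5, -10) = (142 + 119/2) - 157 = 403/2 - 157 = 89/2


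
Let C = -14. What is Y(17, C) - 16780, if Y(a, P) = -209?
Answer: -16989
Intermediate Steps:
Y(17, C) - 16780 = -209 - 16780 = -16989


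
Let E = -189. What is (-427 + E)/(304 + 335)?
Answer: -616/639 ≈ -0.96401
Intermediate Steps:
(-427 + E)/(304 + 335) = (-427 - 189)/(304 + 335) = -616/639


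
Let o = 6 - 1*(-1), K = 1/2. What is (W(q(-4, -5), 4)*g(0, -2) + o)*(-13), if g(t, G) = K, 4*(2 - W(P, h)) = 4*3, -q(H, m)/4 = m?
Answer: -169/2 ≈ -84.500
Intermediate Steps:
q(H, m) = -4*m
W(P, h) = -1 (W(P, h) = 2 - 3 = -1)
K = ½ ≈ 0.50000
o = 7 (o = 6 + 1 = 7)
g(t, G) = ½
(W(q(-4, -5), 4)*g(0, -2) + o)*(-13) = (-1*½ + 7)*(-13) = (-½ + 7)*(-13) = (13/2)*(-13) = -169/2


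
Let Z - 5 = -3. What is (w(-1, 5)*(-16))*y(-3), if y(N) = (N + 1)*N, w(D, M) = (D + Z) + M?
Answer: -576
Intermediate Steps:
Z = 2 (Z = 5 - 3 = 2)
w(D, M) = 2 + D + M (w(D, M) = (D + 2) + M = (2 + D) + M = 2 + D + M)
y(N) = N*(1 + N) (y(N) = (1 + N)*N = N*(1 + N))
(w(-1, 5)*(-16))*y(-3) = ((2 - 1 + 5)*(-16))*(-3*(1 - 3)) = (6*(-16))*(-3*(-2)) = -96*6 = -576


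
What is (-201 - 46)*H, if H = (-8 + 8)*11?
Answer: 0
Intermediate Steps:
H = 0 (H = 0*11 = 0)
(-201 - 46)*H = (-201 - 46)*0 = -247*0 = 0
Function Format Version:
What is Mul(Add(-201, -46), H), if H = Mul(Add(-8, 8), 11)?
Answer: 0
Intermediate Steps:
H = 0 (H = Mul(0, 11) = 0)
Mul(Add(-201, -46), H) = Mul(Add(-201, -46), 0) = Mul(-247, 0) = 0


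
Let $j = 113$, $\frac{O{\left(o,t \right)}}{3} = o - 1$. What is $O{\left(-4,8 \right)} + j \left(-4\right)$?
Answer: $-467$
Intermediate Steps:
$O{\left(o,t \right)} = -3 + 3 o$ ($O{\left(o,t \right)} = 3 \left(o - 1\right) = 3 \left(-1 + o\right) = -3 + 3 o$)
$O{\left(-4,8 \right)} + j \left(-4\right) = \left(-3 + 3 \left(-4\right)\right) + 113 \left(-4\right) = \left(-3 - 12\right) - 452 = -15 - 452 = -467$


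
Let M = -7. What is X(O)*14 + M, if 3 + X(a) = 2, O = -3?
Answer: -21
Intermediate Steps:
X(a) = -1 (X(a) = -3 + 2 = -1)
X(O)*14 + M = -1*14 - 7 = -14 - 7 = -21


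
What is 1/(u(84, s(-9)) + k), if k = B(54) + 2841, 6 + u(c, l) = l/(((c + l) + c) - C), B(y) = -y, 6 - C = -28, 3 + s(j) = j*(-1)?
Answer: 70/194673 ≈ 0.00035958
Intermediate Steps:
s(j) = -3 - j (s(j) = -3 + j*(-1) = -3 - j)
C = 34 (C = 6 - 1*(-28) = 6 + 28 = 34)
u(c, l) = -6 + l/(-34 + l + 2*c) (u(c, l) = -6 + l/(((c + l) + c) - 1*34) = -6 + l/((l + 2*c) - 34) = -6 + l/(-34 + l + 2*c))
k = 2787 (k = -1*54 + 2841 = -54 + 2841 = 2787)
1/(u(84, s(-9)) + k) = 1/((204 - 12*84 - 5*(-3 - 1*(-9)))/(-34 + (-3 - 1*(-9)) + 2*84) + 2787) = 1/((204 - 1008 - 5*(-3 + 9))/(-34 + (-3 + 9) + 168) + 2787) = 1/((204 - 1008 - 5*6)/(-34 + 6 + 168) + 2787) = 1/((204 - 1008 - 30)/140 + 2787) = 1/((1/140)*(-834) + 2787) = 1/(-417/70 + 2787) = 1/(194673/70) = 70/194673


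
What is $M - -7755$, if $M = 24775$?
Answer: $32530$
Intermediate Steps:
$M - -7755 = 24775 - -7755 = 24775 + 7755 = 32530$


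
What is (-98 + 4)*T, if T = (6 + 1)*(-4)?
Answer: 2632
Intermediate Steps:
T = -28 (T = 7*(-4) = -28)
(-98 + 4)*T = (-98 + 4)*(-28) = -94*(-28) = 2632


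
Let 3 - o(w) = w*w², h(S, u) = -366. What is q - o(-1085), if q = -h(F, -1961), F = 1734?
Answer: -1277288762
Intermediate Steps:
o(w) = 3 - w³ (o(w) = 3 - w*w² = 3 - w³)
q = 366 (q = -1*(-366) = 366)
q - o(-1085) = 366 - (3 - 1*(-1085)³) = 366 - (3 - 1*(-1277289125)) = 366 - (3 + 1277289125) = 366 - 1*1277289128 = 366 - 1277289128 = -1277288762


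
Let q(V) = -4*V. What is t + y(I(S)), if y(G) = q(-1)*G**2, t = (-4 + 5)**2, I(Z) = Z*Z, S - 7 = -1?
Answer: 5185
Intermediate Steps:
S = 6 (S = 7 - 1 = 6)
I(Z) = Z**2
t = 1 (t = 1**2 = 1)
y(G) = 4*G**2 (y(G) = (-4*(-1))*G**2 = 4*G**2)
t + y(I(S)) = 1 + 4*(6**2)**2 = 1 + 4*36**2 = 1 + 4*1296 = 1 + 5184 = 5185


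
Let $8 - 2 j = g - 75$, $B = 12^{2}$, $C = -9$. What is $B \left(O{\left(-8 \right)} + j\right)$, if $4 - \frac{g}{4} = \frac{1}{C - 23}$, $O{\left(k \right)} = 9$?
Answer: $6111$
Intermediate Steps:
$B = 144$
$g = \frac{129}{8}$ ($g = 16 - \frac{4}{-9 - 23} = 16 - \frac{4}{-32} = 16 - - \frac{1}{8} = 16 + \frac{1}{8} = \frac{129}{8} \approx 16.125$)
$j = \frac{535}{16}$ ($j = 4 - \frac{\frac{129}{8} - 75}{2} = 4 - - \frac{471}{16} = 4 + \frac{471}{16} = \frac{535}{16} \approx 33.438$)
$B \left(O{\left(-8 \right)} + j\right) = 144 \left(9 + \frac{535}{16}\right) = 144 \cdot \frac{679}{16} = 6111$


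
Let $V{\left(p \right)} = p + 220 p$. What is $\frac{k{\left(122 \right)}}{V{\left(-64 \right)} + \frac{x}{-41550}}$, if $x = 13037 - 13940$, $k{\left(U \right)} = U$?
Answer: $- \frac{1689700}{195894099} \approx -0.0086256$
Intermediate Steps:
$x = -903$ ($x = 13037 - 13940 = -903$)
$V{\left(p \right)} = 221 p$
$\frac{k{\left(122 \right)}}{V{\left(-64 \right)} + \frac{x}{-41550}} = \frac{122}{221 \left(-64\right) - \frac{903}{-41550}} = \frac{122}{-14144 - - \frac{301}{13850}} = \frac{122}{-14144 + \frac{301}{13850}} = \frac{122}{- \frac{195894099}{13850}} = 122 \left(- \frac{13850}{195894099}\right) = - \frac{1689700}{195894099}$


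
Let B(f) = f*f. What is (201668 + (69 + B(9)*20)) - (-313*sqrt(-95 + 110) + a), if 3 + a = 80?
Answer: 203280 + 313*sqrt(15) ≈ 2.0449e+5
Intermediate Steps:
a = 77 (a = -3 + 80 = 77)
B(f) = f**2
(201668 + (69 + B(9)*20)) - (-313*sqrt(-95 + 110) + a) = (201668 + (69 + 9**2*20)) - (-313*sqrt(-95 + 110) + 77) = (201668 + (69 + 81*20)) - (-313*sqrt(15) + 77) = (201668 + (69 + 1620)) - (77 - 313*sqrt(15)) = (201668 + 1689) + (-77 + 313*sqrt(15)) = 203357 + (-77 + 313*sqrt(15)) = 203280 + 313*sqrt(15)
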